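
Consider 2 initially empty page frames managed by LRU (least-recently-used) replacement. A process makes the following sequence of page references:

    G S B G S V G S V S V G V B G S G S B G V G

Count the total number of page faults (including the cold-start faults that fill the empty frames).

G: miss, frames [G]
S: miss, frames [G, S]
B: miss, evict G, frames [S, B]
G: miss, evict S, frames [B, G]
S: miss, evict B, frames [G, S]
V: miss, evict G, frames [S, V]
G: miss, evict S, frames [V, G]
S: miss, evict V, frames [G, S]
V: miss, evict G, frames [S, V]
S: hit
V: hit
G: miss, evict S, frames [V, G]
V: hit
B: miss, evict G, frames [V, B]
G: miss, evict V, frames [B, G]
S: miss, evict B, frames [G, S]
G: hit
S: hit
B: miss, evict G, frames [S, B]
G: miss, evict S, frames [B, G]
V: miss, evict B, frames [G, V]
G: hit
Page faults: 16.

16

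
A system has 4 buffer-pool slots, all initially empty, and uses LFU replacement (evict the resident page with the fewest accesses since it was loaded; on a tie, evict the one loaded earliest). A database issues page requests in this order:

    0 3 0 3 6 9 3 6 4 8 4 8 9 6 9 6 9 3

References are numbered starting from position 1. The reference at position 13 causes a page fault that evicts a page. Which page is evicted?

8

pos 1: 0: fault, frames [0]
pos 2: 3: fault, frames [0, 3]
pos 3: 0: hit
pos 4: 3: hit
pos 5: 6: fault, frames [0, 3, 6]
pos 6: 9: fault, frames [0, 3, 6, 9]
pos 7: 3: hit
pos 8: 6: hit
pos 9: 4: fault, evict 9, frames [0, 3, 6, 4]
pos 10: 8: fault, evict 4, frames [0, 3, 6, 8]
pos 11: 4: fault, evict 8, frames [0, 3, 6, 4]
pos 12: 8: fault, evict 4, frames [0, 3, 6, 8]
pos 13: 9: fault, evict 8, frames [0, 3, 6, 9]
At position 13, page 8 is evicted.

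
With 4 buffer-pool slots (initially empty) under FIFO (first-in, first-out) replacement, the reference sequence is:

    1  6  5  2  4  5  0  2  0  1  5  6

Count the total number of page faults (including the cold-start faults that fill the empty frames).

9

1: fault, frames [1]
6: fault, frames [1, 6]
5: fault, frames [1, 6, 5]
2: fault, frames [1, 6, 5, 2]
4: fault, evict 1, frames [6, 5, 2, 4]
5: hit
0: fault, evict 6, frames [5, 2, 4, 0]
2: hit
0: hit
1: fault, evict 5, frames [2, 4, 0, 1]
5: fault, evict 2, frames [4, 0, 1, 5]
6: fault, evict 4, frames [0, 1, 5, 6]
Page faults: 9.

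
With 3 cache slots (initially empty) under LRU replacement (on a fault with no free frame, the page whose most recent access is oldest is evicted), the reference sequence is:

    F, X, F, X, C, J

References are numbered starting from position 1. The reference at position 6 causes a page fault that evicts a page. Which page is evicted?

pos 1: F → miss, frames (F)
pos 2: X → miss, frames (F X)
pos 3: F → hit
pos 4: X → hit
pos 5: C → miss, frames (F X C)
pos 6: J → miss, evict F, frames (X C J)
At position 6, page F is evicted.

F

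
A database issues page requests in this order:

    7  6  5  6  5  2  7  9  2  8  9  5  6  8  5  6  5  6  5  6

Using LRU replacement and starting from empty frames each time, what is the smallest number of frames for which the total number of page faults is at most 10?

f=1: 20 faults
f=2: 14 faults
f=3: 10 faults
f=4: 8 faults
f=5: 7 faults
f=6: 6 faults
Smallest f with faults ≤ 10 is 3.

3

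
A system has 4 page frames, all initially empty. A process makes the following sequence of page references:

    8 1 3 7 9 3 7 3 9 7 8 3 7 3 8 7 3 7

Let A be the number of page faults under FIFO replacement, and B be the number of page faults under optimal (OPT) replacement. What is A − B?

1

Under FIFO: F F F F F . . . . . F . . . . . . . → 6 faults.
Under OPT: F F F F F . . . . . . . . . . . . . → 5 faults.
A − B = 6 − 5 = 1.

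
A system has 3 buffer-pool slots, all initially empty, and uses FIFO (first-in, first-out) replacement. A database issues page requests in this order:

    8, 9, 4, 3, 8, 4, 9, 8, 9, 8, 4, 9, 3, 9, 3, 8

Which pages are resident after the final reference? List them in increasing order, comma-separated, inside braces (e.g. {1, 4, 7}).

8 → fault, frames [8]
9 → fault, frames [8, 9]
4 → fault, frames [8, 9, 4]
3 → fault, evict 8, frames [9, 4, 3]
8 → fault, evict 9, frames [4, 3, 8]
4 → hit
9 → fault, evict 4, frames [3, 8, 9]
8 → hit
9 → hit
8 → hit
4 → fault, evict 3, frames [8, 9, 4]
9 → hit
3 → fault, evict 8, frames [9, 4, 3]
9 → hit
3 → hit
8 → fault, evict 9, frames [4, 3, 8]

{3, 4, 8}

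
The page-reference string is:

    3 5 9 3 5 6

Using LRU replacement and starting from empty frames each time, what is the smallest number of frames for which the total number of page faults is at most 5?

f=1: 6 faults
f=2: 6 faults
f=3: 4 faults
f=4: 4 faults
Smallest f with faults ≤ 5 is 3.

3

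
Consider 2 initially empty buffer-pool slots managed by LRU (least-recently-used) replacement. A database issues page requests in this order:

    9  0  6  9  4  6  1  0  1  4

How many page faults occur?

9 -> miss, frames [9]
0 -> miss, frames [9, 0]
6 -> miss, evict 9, frames [0, 6]
9 -> miss, evict 0, frames [6, 9]
4 -> miss, evict 6, frames [9, 4]
6 -> miss, evict 9, frames [4, 6]
1 -> miss, evict 4, frames [6, 1]
0 -> miss, evict 6, frames [1, 0]
1 -> hit
4 -> miss, evict 0, frames [1, 4]
Page faults: 9.

9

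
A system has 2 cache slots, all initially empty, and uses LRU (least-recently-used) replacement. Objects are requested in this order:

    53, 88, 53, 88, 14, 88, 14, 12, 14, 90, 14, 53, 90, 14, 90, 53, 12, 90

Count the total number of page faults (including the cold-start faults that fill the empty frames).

53: fault, frames {53}
88: fault, frames {53,88}
53: hit
88: hit
14: fault, evict 53, frames {88,14}
88: hit
14: hit
12: fault, evict 88, frames {14,12}
14: hit
90: fault, evict 12, frames {14,90}
14: hit
53: fault, evict 90, frames {14,53}
90: fault, evict 14, frames {53,90}
14: fault, evict 53, frames {90,14}
90: hit
53: fault, evict 14, frames {90,53}
12: fault, evict 90, frames {53,12}
90: fault, evict 53, frames {12,90}
Page faults: 11.

11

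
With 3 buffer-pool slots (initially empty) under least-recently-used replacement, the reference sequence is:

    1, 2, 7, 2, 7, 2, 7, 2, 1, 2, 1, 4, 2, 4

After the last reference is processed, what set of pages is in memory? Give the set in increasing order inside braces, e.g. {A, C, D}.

{1, 2, 4}

1: miss, frames {1}
2: miss, frames {1,2}
7: miss, frames {1,2,7}
2: hit
7: hit
2: hit
7: hit
2: hit
1: hit
2: hit
1: hit
4: miss, evict 7, frames {2,1,4}
2: hit
4: hit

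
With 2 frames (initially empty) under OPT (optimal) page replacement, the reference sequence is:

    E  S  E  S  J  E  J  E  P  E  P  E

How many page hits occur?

8

E: fault, frames (E)
S: fault, frames (E S)
E: hit
S: hit
J: fault, evict S, frames (E J)
E: hit
J: hit
E: hit
P: fault, evict J, frames (E P)
E: hit
P: hit
E: hit
Hits: 8.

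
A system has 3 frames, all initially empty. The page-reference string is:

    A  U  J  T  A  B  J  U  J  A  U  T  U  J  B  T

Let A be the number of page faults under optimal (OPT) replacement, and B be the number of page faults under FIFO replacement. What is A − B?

Under OPT: F F F F . F . F . . . F . . F . → 8 faults.
Under FIFO: F F F F F F F F . F . F . F F . → 12 faults.
A − B = 8 − 12 = -4.

-4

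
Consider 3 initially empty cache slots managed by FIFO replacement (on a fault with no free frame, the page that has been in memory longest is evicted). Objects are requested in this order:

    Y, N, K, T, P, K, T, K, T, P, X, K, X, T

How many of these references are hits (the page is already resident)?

Y -> fault, frames [Y]
N -> fault, frames [Y, N]
K -> fault, frames [Y, N, K]
T -> fault, evict Y, frames [N, K, T]
P -> fault, evict N, frames [K, T, P]
K -> hit
T -> hit
K -> hit
T -> hit
P -> hit
X -> fault, evict K, frames [T, P, X]
K -> fault, evict T, frames [P, X, K]
X -> hit
T -> fault, evict P, frames [X, K, T]
Hits: 6.

6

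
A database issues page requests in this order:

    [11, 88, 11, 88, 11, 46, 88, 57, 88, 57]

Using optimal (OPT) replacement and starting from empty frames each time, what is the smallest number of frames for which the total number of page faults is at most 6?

f=1: 10 faults
f=2: 4 faults
f=3: 4 faults
f=4: 4 faults
Smallest f with faults ≤ 6 is 2.

2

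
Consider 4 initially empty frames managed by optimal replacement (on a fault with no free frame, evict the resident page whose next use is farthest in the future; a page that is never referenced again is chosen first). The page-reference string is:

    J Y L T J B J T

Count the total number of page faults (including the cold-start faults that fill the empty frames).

J → miss, frames (J)
Y → miss, frames (J Y)
L → miss, frames (J Y L)
T → miss, frames (J Y L T)
J → hit
B → miss, evict L, frames (J Y T B)
J → hit
T → hit
Page faults: 5.

5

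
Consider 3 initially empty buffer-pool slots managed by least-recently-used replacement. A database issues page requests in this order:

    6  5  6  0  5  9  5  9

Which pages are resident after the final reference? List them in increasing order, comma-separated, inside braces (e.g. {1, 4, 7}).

6 → fault, frames (6)
5 → fault, frames (6 5)
6 → hit
0 → fault, frames (5 6 0)
5 → hit
9 → fault, evict 6, frames (0 5 9)
5 → hit
9 → hit

{0, 5, 9}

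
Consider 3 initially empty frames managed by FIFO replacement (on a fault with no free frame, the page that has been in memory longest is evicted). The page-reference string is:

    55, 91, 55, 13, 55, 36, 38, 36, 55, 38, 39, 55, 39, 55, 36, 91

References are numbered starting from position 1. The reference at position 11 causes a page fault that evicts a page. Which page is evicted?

pos 1: 55 -> fault, frames {55}
pos 2: 91 -> fault, frames {55,91}
pos 3: 55 -> hit
pos 4: 13 -> fault, frames {55,91,13}
pos 5: 55 -> hit
pos 6: 36 -> fault, evict 55, frames {91,13,36}
pos 7: 38 -> fault, evict 91, frames {13,36,38}
pos 8: 36 -> hit
pos 9: 55 -> fault, evict 13, frames {36,38,55}
pos 10: 38 -> hit
pos 11: 39 -> fault, evict 36, frames {38,55,39}
At position 11, page 36 is evicted.

36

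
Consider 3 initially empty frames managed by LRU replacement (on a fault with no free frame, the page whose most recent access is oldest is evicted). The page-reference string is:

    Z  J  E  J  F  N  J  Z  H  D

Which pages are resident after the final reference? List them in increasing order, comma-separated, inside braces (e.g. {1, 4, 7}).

{D, H, Z}

Z: fault, frames (Z)
J: fault, frames (Z J)
E: fault, frames (Z J E)
J: hit
F: fault, evict Z, frames (E J F)
N: fault, evict E, frames (J F N)
J: hit
Z: fault, evict F, frames (N J Z)
H: fault, evict N, frames (J Z H)
D: fault, evict J, frames (Z H D)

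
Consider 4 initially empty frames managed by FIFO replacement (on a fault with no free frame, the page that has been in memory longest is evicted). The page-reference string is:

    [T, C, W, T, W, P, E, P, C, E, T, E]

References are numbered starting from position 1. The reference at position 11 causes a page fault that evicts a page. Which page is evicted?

pos 1: T → miss, frames {T}
pos 2: C → miss, frames {T,C}
pos 3: W → miss, frames {T,C,W}
pos 4: T → hit
pos 5: W → hit
pos 6: P → miss, frames {T,C,W,P}
pos 7: E → miss, evict T, frames {C,W,P,E}
pos 8: P → hit
pos 9: C → hit
pos 10: E → hit
pos 11: T → miss, evict C, frames {W,P,E,T}
At position 11, page C is evicted.

C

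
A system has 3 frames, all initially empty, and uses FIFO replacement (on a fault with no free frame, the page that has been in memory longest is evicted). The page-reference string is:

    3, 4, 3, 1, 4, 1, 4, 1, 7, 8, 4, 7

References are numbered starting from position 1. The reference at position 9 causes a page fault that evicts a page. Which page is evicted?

pos 1: 3: fault, frames {3}
pos 2: 4: fault, frames {3,4}
pos 3: 3: hit
pos 4: 1: fault, frames {3,4,1}
pos 5: 4: hit
pos 6: 1: hit
pos 7: 4: hit
pos 8: 1: hit
pos 9: 7: fault, evict 3, frames {4,1,7}
At position 9, page 3 is evicted.

3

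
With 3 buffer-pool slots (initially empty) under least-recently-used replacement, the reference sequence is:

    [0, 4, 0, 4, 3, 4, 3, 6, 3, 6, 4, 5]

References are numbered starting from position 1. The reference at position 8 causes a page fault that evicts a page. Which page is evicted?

pos 1: 0: fault, frames (0)
pos 2: 4: fault, frames (0 4)
pos 3: 0: hit
pos 4: 4: hit
pos 5: 3: fault, frames (0 4 3)
pos 6: 4: hit
pos 7: 3: hit
pos 8: 6: fault, evict 0, frames (4 3 6)
At position 8, page 0 is evicted.

0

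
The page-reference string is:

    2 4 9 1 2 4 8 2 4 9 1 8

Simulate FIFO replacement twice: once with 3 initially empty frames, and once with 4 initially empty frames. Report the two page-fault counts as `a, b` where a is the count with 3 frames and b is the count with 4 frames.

9, 10

3 frames: F F F F F F F . . F F . → 9 faults.
4 frames: F F F F . . F F F F F F → 10 faults.
10 > 9: adding a frame increased faults — Belady's anomaly.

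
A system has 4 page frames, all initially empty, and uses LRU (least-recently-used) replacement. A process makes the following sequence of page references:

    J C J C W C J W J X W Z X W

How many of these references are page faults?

J → fault, frames [J]
C → fault, frames [J, C]
J → hit
C → hit
W → fault, frames [J, C, W]
C → hit
J → hit
W → hit
J → hit
X → fault, frames [C, W, J, X]
W → hit
Z → fault, evict C, frames [J, X, W, Z]
X → hit
W → hit
Page faults: 5.

5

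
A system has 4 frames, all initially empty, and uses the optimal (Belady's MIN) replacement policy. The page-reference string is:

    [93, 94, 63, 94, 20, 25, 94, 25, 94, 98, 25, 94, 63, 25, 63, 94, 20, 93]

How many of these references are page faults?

93 → fault, frames [93]
94 → fault, frames [93, 94]
63 → fault, frames [93, 94, 63]
94 → hit
20 → fault, frames [93, 94, 63, 20]
25 → fault, evict 93, frames [94, 63, 20, 25]
94 → hit
25 → hit
94 → hit
98 → fault, evict 20, frames [94, 63, 25, 98]
25 → hit
94 → hit
63 → hit
25 → hit
63 → hit
94 → hit
20 → fault, evict 98, frames [94, 63, 25, 20]
93 → fault, evict 20, frames [94, 63, 25, 93]
Page faults: 8.

8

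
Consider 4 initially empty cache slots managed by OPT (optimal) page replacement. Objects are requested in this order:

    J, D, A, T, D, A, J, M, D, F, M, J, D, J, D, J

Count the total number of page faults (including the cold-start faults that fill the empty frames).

6

J → fault, frames {J}
D → fault, frames {J,D}
A → fault, frames {J,D,A}
T → fault, frames {J,D,A,T}
D → hit
A → hit
J → hit
M → fault, evict T, frames {J,D,A,M}
D → hit
F → fault, evict A, frames {J,D,M,F}
M → hit
J → hit
D → hit
J → hit
D → hit
J → hit
Page faults: 6.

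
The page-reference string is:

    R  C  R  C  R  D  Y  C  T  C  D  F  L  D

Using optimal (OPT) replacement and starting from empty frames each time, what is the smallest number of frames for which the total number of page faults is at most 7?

3

f=1: 14 faults
f=2: 8 faults
f=3: 7 faults
f=4: 7 faults
f=5: 7 faults
f=6: 7 faults
f=7: 7 faults
Smallest f with faults ≤ 7 is 3.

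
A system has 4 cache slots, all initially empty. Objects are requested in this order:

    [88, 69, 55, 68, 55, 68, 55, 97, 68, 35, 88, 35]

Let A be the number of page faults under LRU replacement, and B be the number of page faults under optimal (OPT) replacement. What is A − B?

1

Under LRU: F F F F . . . F . F F . → 7 faults.
Under OPT: F F F F . . . F . F . . → 6 faults.
A − B = 7 − 6 = 1.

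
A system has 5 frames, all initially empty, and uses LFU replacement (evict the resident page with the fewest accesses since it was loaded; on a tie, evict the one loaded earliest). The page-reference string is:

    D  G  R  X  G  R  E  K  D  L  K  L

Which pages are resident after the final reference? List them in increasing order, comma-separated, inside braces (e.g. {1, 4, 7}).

D -> fault, frames [D]
G -> fault, frames [D, G]
R -> fault, frames [D, G, R]
X -> fault, frames [D, G, R, X]
G -> hit
R -> hit
E -> fault, frames [D, G, R, X, E]
K -> fault, evict D, frames [G, R, X, E, K]
D -> fault, evict X, frames [G, R, E, K, D]
L -> fault, evict E, frames [G, R, K, D, L]
K -> hit
L -> hit

{D, G, K, L, R}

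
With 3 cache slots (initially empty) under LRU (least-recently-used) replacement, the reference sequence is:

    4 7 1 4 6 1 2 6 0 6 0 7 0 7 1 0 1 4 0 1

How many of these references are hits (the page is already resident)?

4: miss, frames {4}
7: miss, frames {4,7}
1: miss, frames {4,7,1}
4: hit
6: miss, evict 7, frames {1,4,6}
1: hit
2: miss, evict 4, frames {6,1,2}
6: hit
0: miss, evict 1, frames {2,6,0}
6: hit
0: hit
7: miss, evict 2, frames {6,0,7}
0: hit
7: hit
1: miss, evict 6, frames {0,7,1}
0: hit
1: hit
4: miss, evict 7, frames {0,1,4}
0: hit
1: hit
Hits: 11.

11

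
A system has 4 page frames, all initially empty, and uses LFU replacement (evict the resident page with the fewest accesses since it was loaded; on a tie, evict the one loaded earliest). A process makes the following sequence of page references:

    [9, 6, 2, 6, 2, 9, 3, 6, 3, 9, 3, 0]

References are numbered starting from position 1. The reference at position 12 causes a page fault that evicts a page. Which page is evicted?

2

pos 1: 9: miss, frames {9}
pos 2: 6: miss, frames {9,6}
pos 3: 2: miss, frames {9,6,2}
pos 4: 6: hit
pos 5: 2: hit
pos 6: 9: hit
pos 7: 3: miss, frames {9,6,2,3}
pos 8: 6: hit
pos 9: 3: hit
pos 10: 9: hit
pos 11: 3: hit
pos 12: 0: miss, evict 2, frames {9,6,3,0}
At position 12, page 2 is evicted.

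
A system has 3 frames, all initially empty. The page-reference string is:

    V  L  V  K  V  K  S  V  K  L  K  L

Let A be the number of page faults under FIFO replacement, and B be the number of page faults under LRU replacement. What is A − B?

Under FIFO: F F . F . . F F . F F . → 7 faults.
Under LRU: F F . F . . F . . F . . → 5 faults.
A − B = 7 − 5 = 2.

2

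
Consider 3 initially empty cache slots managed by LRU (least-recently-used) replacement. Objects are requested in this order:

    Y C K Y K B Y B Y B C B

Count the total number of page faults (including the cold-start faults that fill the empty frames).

5

Y → miss, frames [Y]
C → miss, frames [Y, C]
K → miss, frames [Y, C, K]
Y → hit
K → hit
B → miss, evict C, frames [Y, K, B]
Y → hit
B → hit
Y → hit
B → hit
C → miss, evict K, frames [Y, B, C]
B → hit
Page faults: 5.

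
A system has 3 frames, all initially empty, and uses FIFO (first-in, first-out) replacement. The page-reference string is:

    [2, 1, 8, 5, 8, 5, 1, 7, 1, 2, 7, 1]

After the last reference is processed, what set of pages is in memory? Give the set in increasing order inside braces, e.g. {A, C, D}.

{1, 2, 7}

2 → fault, frames (2)
1 → fault, frames (2 1)
8 → fault, frames (2 1 8)
5 → fault, evict 2, frames (1 8 5)
8 → hit
5 → hit
1 → hit
7 → fault, evict 1, frames (8 5 7)
1 → fault, evict 8, frames (5 7 1)
2 → fault, evict 5, frames (7 1 2)
7 → hit
1 → hit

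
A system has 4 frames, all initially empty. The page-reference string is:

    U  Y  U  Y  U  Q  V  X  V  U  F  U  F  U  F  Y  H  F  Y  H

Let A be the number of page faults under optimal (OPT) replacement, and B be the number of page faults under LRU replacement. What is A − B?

-1

Under OPT: F F . . . F F F . . F . . . . . F . . . → 7 faults.
Under LRU: F F . . . F F F . . F . . . . F F . . . → 8 faults.
A − B = 7 − 8 = -1.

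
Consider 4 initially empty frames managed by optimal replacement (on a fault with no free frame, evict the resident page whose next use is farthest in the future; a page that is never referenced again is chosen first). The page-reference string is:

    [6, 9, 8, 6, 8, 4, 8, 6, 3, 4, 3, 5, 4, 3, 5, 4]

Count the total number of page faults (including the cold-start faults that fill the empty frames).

6 -> miss, frames [6]
9 -> miss, frames [6, 9]
8 -> miss, frames [6, 9, 8]
6 -> hit
8 -> hit
4 -> miss, frames [6, 9, 8, 4]
8 -> hit
6 -> hit
3 -> miss, evict 8, frames [6, 9, 4, 3]
4 -> hit
3 -> hit
5 -> miss, evict 9, frames [6, 4, 3, 5]
4 -> hit
3 -> hit
5 -> hit
4 -> hit
Page faults: 6.

6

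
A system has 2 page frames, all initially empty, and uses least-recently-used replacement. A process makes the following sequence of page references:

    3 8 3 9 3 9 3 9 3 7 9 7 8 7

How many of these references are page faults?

3 → fault, frames (3)
8 → fault, frames (3 8)
3 → hit
9 → fault, evict 8, frames (3 9)
3 → hit
9 → hit
3 → hit
9 → hit
3 → hit
7 → fault, evict 9, frames (3 7)
9 → fault, evict 3, frames (7 9)
7 → hit
8 → fault, evict 9, frames (7 8)
7 → hit
Page faults: 6.

6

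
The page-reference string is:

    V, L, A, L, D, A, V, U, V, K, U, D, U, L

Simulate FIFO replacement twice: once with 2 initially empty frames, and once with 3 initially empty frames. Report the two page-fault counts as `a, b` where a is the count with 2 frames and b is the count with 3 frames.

10, 9

2 frames: F F F . F . F F . F . F F F → 10 faults.
3 frames: F F F . F . F F . F . F . F → 9 faults.
9 < 10: adding a frame reduced faults, as is typical.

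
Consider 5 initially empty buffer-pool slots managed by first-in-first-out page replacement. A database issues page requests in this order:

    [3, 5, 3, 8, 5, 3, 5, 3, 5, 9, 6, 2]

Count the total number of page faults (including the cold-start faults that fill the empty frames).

3: miss, frames (3)
5: miss, frames (3 5)
3: hit
8: miss, frames (3 5 8)
5: hit
3: hit
5: hit
3: hit
5: hit
9: miss, frames (3 5 8 9)
6: miss, frames (3 5 8 9 6)
2: miss, evict 3, frames (5 8 9 6 2)
Page faults: 6.

6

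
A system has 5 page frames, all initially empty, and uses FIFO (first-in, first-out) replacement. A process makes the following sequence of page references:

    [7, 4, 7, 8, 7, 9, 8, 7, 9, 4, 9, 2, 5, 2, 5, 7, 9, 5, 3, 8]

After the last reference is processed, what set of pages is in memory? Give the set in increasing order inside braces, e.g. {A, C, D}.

{2, 3, 5, 7, 8}

7 -> miss, frames (7)
4 -> miss, frames (7 4)
7 -> hit
8 -> miss, frames (7 4 8)
7 -> hit
9 -> miss, frames (7 4 8 9)
8 -> hit
7 -> hit
9 -> hit
4 -> hit
9 -> hit
2 -> miss, frames (7 4 8 9 2)
5 -> miss, evict 7, frames (4 8 9 2 5)
2 -> hit
5 -> hit
7 -> miss, evict 4, frames (8 9 2 5 7)
9 -> hit
5 -> hit
3 -> miss, evict 8, frames (9 2 5 7 3)
8 -> miss, evict 9, frames (2 5 7 3 8)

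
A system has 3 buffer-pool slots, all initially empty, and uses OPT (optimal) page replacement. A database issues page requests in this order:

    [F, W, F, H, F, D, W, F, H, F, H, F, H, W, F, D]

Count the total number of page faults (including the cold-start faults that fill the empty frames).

6

F: miss, frames [F]
W: miss, frames [F, W]
F: hit
H: miss, frames [F, W, H]
F: hit
D: miss, evict H, frames [F, W, D]
W: hit
F: hit
H: miss, evict D, frames [F, W, H]
F: hit
H: hit
F: hit
H: hit
W: hit
F: hit
D: miss, evict H, frames [F, W, D]
Page faults: 6.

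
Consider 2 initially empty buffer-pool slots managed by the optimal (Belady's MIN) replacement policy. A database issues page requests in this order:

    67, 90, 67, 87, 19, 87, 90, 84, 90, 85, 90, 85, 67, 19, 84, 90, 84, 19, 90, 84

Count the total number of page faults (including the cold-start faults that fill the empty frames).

12

67 -> fault, frames [67]
90 -> fault, frames [67, 90]
67 -> hit
87 -> fault, evict 67, frames [90, 87]
19 -> fault, evict 90, frames [87, 19]
87 -> hit
90 -> fault, evict 87, frames [19, 90]
84 -> fault, evict 19, frames [90, 84]
90 -> hit
85 -> fault, evict 84, frames [90, 85]
90 -> hit
85 -> hit
67 -> fault, evict 85, frames [90, 67]
19 -> fault, evict 67, frames [90, 19]
84 -> fault, evict 19, frames [90, 84]
90 -> hit
84 -> hit
19 -> fault, evict 84, frames [90, 19]
90 -> hit
84 -> fault, evict 19, frames [90, 84]
Page faults: 12.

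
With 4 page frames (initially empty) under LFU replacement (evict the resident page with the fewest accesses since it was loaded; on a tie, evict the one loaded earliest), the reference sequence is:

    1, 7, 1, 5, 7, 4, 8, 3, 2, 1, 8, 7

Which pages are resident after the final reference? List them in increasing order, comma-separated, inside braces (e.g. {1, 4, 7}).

{1, 2, 7, 8}

1 -> miss, frames {1}
7 -> miss, frames {1,7}
1 -> hit
5 -> miss, frames {1,7,5}
7 -> hit
4 -> miss, frames {1,7,5,4}
8 -> miss, evict 5, frames {1,7,4,8}
3 -> miss, evict 4, frames {1,7,8,3}
2 -> miss, evict 8, frames {1,7,3,2}
1 -> hit
8 -> miss, evict 3, frames {1,7,2,8}
7 -> hit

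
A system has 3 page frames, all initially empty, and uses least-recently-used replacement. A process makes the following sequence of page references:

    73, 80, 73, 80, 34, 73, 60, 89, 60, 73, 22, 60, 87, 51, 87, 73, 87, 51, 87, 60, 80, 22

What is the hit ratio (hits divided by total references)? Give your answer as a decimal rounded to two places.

73: miss, frames [73]
80: miss, frames [73, 80]
73: hit
80: hit
34: miss, frames [73, 80, 34]
73: hit
60: miss, evict 80, frames [34, 73, 60]
89: miss, evict 34, frames [73, 60, 89]
60: hit
73: hit
22: miss, evict 89, frames [60, 73, 22]
60: hit
87: miss, evict 73, frames [22, 60, 87]
51: miss, evict 22, frames [60, 87, 51]
87: hit
73: miss, evict 60, frames [51, 87, 73]
87: hit
51: hit
87: hit
60: miss, evict 73, frames [51, 87, 60]
80: miss, evict 51, frames [87, 60, 80]
22: miss, evict 87, frames [60, 80, 22]
Hits: 10 of 22 references → 10/22 = 0.4545.

0.45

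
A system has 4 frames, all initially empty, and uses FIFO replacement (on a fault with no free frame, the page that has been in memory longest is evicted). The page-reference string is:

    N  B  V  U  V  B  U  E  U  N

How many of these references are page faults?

6

N → fault, frames {N}
B → fault, frames {N,B}
V → fault, frames {N,B,V}
U → fault, frames {N,B,V,U}
V → hit
B → hit
U → hit
E → fault, evict N, frames {B,V,U,E}
U → hit
N → fault, evict B, frames {V,U,E,N}
Page faults: 6.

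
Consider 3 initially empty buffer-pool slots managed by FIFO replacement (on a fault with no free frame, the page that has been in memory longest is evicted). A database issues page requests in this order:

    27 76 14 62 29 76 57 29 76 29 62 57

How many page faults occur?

27 -> fault, frames {27}
76 -> fault, frames {27,76}
14 -> fault, frames {27,76,14}
62 -> fault, evict 27, frames {76,14,62}
29 -> fault, evict 76, frames {14,62,29}
76 -> fault, evict 14, frames {62,29,76}
57 -> fault, evict 62, frames {29,76,57}
29 -> hit
76 -> hit
29 -> hit
62 -> fault, evict 29, frames {76,57,62}
57 -> hit
Page faults: 8.

8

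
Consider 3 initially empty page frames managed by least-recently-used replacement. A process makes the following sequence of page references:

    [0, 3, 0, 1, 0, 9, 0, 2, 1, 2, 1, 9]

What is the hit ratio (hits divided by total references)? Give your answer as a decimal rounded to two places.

0.42

0 -> miss, frames (0)
3 -> miss, frames (0 3)
0 -> hit
1 -> miss, frames (3 0 1)
0 -> hit
9 -> miss, evict 3, frames (1 0 9)
0 -> hit
2 -> miss, evict 1, frames (9 0 2)
1 -> miss, evict 9, frames (0 2 1)
2 -> hit
1 -> hit
9 -> miss, evict 0, frames (2 1 9)
Hits: 5 of 12 references → 5/12 = 0.4167.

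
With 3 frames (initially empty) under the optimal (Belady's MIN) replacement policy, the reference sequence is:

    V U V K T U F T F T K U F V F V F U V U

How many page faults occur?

V -> fault, frames [V]
U -> fault, frames [V, U]
V -> hit
K -> fault, frames [V, U, K]
T -> fault, evict V, frames [U, K, T]
U -> hit
F -> fault, evict U, frames [K, T, F]
T -> hit
F -> hit
T -> hit
K -> hit
U -> fault, evict T, frames [K, F, U]
F -> hit
V -> fault, evict K, frames [F, U, V]
F -> hit
V -> hit
F -> hit
U -> hit
V -> hit
U -> hit
Page faults: 7.

7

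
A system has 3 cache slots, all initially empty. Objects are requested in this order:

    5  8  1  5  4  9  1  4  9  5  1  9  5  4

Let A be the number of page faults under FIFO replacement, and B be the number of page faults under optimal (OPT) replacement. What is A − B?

1

Under FIFO: F F F . F F . . . F F . . F → 8 faults.
Under OPT: F F F . F F . . . F . . . F → 7 faults.
A − B = 8 − 7 = 1.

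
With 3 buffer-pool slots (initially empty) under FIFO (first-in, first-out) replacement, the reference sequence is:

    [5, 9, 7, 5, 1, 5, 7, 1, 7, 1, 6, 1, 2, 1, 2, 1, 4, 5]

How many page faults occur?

10

5 → fault, frames [5]
9 → fault, frames [5, 9]
7 → fault, frames [5, 9, 7]
5 → hit
1 → fault, evict 5, frames [9, 7, 1]
5 → fault, evict 9, frames [7, 1, 5]
7 → hit
1 → hit
7 → hit
1 → hit
6 → fault, evict 7, frames [1, 5, 6]
1 → hit
2 → fault, evict 1, frames [5, 6, 2]
1 → fault, evict 5, frames [6, 2, 1]
2 → hit
1 → hit
4 → fault, evict 6, frames [2, 1, 4]
5 → fault, evict 2, frames [1, 4, 5]
Page faults: 10.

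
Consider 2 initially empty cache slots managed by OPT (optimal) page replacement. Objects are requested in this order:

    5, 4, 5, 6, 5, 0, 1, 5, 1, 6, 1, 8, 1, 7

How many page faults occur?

5 -> miss, frames (5)
4 -> miss, frames (5 4)
5 -> hit
6 -> miss, evict 4, frames (5 6)
5 -> hit
0 -> miss, evict 6, frames (5 0)
1 -> miss, evict 0, frames (5 1)
5 -> hit
1 -> hit
6 -> miss, evict 5, frames (1 6)
1 -> hit
8 -> miss, evict 6, frames (1 8)
1 -> hit
7 -> miss, evict 8, frames (1 7)
Page faults: 8.

8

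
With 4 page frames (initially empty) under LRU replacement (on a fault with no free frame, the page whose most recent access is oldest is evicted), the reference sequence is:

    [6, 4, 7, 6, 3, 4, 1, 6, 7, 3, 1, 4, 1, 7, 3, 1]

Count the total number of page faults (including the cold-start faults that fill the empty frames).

6 -> miss, frames [6]
4 -> miss, frames [6, 4]
7 -> miss, frames [6, 4, 7]
6 -> hit
3 -> miss, frames [4, 7, 6, 3]
4 -> hit
1 -> miss, evict 7, frames [6, 3, 4, 1]
6 -> hit
7 -> miss, evict 3, frames [4, 1, 6, 7]
3 -> miss, evict 4, frames [1, 6, 7, 3]
1 -> hit
4 -> miss, evict 6, frames [7, 3, 1, 4]
1 -> hit
7 -> hit
3 -> hit
1 -> hit
Page faults: 8.

8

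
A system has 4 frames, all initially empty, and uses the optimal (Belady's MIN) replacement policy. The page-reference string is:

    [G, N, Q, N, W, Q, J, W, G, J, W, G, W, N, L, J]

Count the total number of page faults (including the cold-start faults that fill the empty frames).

6

G -> miss, frames {G}
N -> miss, frames {G,N}
Q -> miss, frames {G,N,Q}
N -> hit
W -> miss, frames {G,N,Q,W}
Q -> hit
J -> miss, evict Q, frames {G,N,W,J}
W -> hit
G -> hit
J -> hit
W -> hit
G -> hit
W -> hit
N -> hit
L -> miss, evict W, frames {G,N,J,L}
J -> hit
Page faults: 6.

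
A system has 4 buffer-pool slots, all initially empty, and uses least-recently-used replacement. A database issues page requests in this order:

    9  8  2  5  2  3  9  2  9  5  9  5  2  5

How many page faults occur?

9: miss, frames [9]
8: miss, frames [9, 8]
2: miss, frames [9, 8, 2]
5: miss, frames [9, 8, 2, 5]
2: hit
3: miss, evict 9, frames [8, 5, 2, 3]
9: miss, evict 8, frames [5, 2, 3, 9]
2: hit
9: hit
5: hit
9: hit
5: hit
2: hit
5: hit
Page faults: 6.

6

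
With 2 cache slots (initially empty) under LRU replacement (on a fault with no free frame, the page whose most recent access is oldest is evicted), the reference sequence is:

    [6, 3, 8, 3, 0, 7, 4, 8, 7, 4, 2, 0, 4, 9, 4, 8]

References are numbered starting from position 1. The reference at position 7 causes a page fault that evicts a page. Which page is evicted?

0

pos 1: 6 → fault, frames [6]
pos 2: 3 → fault, frames [6, 3]
pos 3: 8 → fault, evict 6, frames [3, 8]
pos 4: 3 → hit
pos 5: 0 → fault, evict 8, frames [3, 0]
pos 6: 7 → fault, evict 3, frames [0, 7]
pos 7: 4 → fault, evict 0, frames [7, 4]
At position 7, page 0 is evicted.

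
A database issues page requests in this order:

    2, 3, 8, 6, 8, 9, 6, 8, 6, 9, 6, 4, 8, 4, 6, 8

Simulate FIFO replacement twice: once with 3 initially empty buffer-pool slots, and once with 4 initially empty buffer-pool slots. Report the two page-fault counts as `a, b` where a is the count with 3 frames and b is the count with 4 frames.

8, 6

3 frames: F F F F . F . . . . . F F . F . → 8 faults.
4 frames: F F F F . F . . . . . F . . . . → 6 faults.
6 < 8: adding a frame reduced faults, as is typical.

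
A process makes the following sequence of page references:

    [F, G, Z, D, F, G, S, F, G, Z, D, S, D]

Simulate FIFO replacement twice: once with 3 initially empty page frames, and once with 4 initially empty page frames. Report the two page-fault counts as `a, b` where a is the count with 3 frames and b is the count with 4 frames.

3 frames: F F F F F F F . . F F . . → 9 faults.
4 frames: F F F F . . F F F F F F . → 10 faults.
10 > 9: adding a frame increased faults — Belady's anomaly.

9, 10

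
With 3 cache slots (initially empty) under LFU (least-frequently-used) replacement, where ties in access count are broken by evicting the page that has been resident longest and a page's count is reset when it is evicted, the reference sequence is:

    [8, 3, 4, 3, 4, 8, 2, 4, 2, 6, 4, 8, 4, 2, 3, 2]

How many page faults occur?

7

8 -> miss, frames [8]
3 -> miss, frames [8, 3]
4 -> miss, frames [8, 3, 4]
3 -> hit
4 -> hit
8 -> hit
2 -> miss, evict 8, frames [3, 4, 2]
4 -> hit
2 -> hit
6 -> miss, evict 3, frames [4, 2, 6]
4 -> hit
8 -> miss, evict 6, frames [4, 2, 8]
4 -> hit
2 -> hit
3 -> miss, evict 8, frames [4, 2, 3]
2 -> hit
Page faults: 7.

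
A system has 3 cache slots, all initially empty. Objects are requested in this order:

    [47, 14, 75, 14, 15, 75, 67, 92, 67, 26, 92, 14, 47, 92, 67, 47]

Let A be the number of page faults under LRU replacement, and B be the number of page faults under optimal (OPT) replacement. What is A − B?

1

Under LRU: F F F . F . F F . F . F F . F . → 10 faults.
Under OPT: F F F . F . F F . F . . F . F . → 9 faults.
A − B = 10 − 9 = 1.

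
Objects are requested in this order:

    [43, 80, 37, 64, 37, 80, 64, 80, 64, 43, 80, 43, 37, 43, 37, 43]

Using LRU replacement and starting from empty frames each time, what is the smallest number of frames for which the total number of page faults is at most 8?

f=1: 16 faults
f=2: 9 faults
f=3: 6 faults
f=4: 4 faults
Smallest f with faults ≤ 8 is 3.

3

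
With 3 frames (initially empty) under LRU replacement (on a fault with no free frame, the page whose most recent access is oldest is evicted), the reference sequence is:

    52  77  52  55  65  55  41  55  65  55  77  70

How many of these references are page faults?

7

52: fault, frames [52]
77: fault, frames [52, 77]
52: hit
55: fault, frames [77, 52, 55]
65: fault, evict 77, frames [52, 55, 65]
55: hit
41: fault, evict 52, frames [65, 55, 41]
55: hit
65: hit
55: hit
77: fault, evict 41, frames [65, 55, 77]
70: fault, evict 65, frames [55, 77, 70]
Page faults: 7.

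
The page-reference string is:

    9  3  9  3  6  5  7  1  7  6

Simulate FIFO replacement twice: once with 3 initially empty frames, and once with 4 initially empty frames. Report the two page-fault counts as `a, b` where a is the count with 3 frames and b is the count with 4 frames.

3 frames: F F . . F F F F . F → 7 faults.
4 frames: F F . . F F F F . . → 6 faults.
6 < 7: adding a frame reduced faults, as is typical.

7, 6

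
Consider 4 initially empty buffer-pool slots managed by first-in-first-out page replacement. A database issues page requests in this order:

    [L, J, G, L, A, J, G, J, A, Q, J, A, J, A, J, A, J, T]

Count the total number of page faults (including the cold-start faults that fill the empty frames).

6

L -> miss, frames [L]
J -> miss, frames [L, J]
G -> miss, frames [L, J, G]
L -> hit
A -> miss, frames [L, J, G, A]
J -> hit
G -> hit
J -> hit
A -> hit
Q -> miss, evict L, frames [J, G, A, Q]
J -> hit
A -> hit
J -> hit
A -> hit
J -> hit
A -> hit
J -> hit
T -> miss, evict J, frames [G, A, Q, T]
Page faults: 6.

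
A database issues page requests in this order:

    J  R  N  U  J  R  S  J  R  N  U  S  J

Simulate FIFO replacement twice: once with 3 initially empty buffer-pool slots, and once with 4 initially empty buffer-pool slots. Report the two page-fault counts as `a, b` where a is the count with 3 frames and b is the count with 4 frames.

3 frames: F F F F F F F . . F F . F → 10 faults.
4 frames: F F F F . . F F F F F F F → 11 faults.
11 > 10: adding a frame increased faults — Belady's anomaly.

10, 11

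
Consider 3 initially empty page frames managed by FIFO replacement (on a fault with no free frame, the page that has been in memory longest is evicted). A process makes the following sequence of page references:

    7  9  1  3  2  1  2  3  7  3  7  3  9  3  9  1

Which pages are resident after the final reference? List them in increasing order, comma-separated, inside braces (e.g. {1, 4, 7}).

7 → fault, frames [7]
9 → fault, frames [7, 9]
1 → fault, frames [7, 9, 1]
3 → fault, evict 7, frames [9, 1, 3]
2 → fault, evict 9, frames [1, 3, 2]
1 → hit
2 → hit
3 → hit
7 → fault, evict 1, frames [3, 2, 7]
3 → hit
7 → hit
3 → hit
9 → fault, evict 3, frames [2, 7, 9]
3 → fault, evict 2, frames [7, 9, 3]
9 → hit
1 → fault, evict 7, frames [9, 3, 1]

{1, 3, 9}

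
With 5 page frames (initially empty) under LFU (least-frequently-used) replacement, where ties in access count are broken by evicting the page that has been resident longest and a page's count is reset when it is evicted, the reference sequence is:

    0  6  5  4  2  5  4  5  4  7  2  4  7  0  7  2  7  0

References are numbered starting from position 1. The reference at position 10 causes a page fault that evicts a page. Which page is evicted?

pos 1: 0 -> fault, frames (0)
pos 2: 6 -> fault, frames (0 6)
pos 3: 5 -> fault, frames (0 6 5)
pos 4: 4 -> fault, frames (0 6 5 4)
pos 5: 2 -> fault, frames (0 6 5 4 2)
pos 6: 5 -> hit
pos 7: 4 -> hit
pos 8: 5 -> hit
pos 9: 4 -> hit
pos 10: 7 -> fault, evict 0, frames (6 5 4 2 7)
At position 10, page 0 is evicted.

0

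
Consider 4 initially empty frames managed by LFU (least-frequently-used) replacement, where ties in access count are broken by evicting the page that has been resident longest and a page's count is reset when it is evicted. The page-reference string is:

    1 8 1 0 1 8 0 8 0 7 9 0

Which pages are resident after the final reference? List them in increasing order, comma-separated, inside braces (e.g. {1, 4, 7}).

1 -> fault, frames (1)
8 -> fault, frames (1 8)
1 -> hit
0 -> fault, frames (1 8 0)
1 -> hit
8 -> hit
0 -> hit
8 -> hit
0 -> hit
7 -> fault, frames (1 8 0 7)
9 -> fault, evict 7, frames (1 8 0 9)
0 -> hit

{0, 1, 8, 9}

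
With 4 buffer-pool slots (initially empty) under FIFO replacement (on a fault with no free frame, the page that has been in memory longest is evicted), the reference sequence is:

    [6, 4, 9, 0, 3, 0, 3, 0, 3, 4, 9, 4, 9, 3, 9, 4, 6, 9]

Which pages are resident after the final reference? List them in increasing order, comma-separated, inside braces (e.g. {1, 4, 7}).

6 → miss, frames {6}
4 → miss, frames {6,4}
9 → miss, frames {6,4,9}
0 → miss, frames {6,4,9,0}
3 → miss, evict 6, frames {4,9,0,3}
0 → hit
3 → hit
0 → hit
3 → hit
4 → hit
9 → hit
4 → hit
9 → hit
3 → hit
9 → hit
4 → hit
6 → miss, evict 4, frames {9,0,3,6}
9 → hit

{0, 3, 6, 9}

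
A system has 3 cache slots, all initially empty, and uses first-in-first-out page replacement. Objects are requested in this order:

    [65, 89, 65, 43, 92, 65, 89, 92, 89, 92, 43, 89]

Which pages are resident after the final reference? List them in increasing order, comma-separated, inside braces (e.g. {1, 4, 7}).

65: fault, frames [65]
89: fault, frames [65, 89]
65: hit
43: fault, frames [65, 89, 43]
92: fault, evict 65, frames [89, 43, 92]
65: fault, evict 89, frames [43, 92, 65]
89: fault, evict 43, frames [92, 65, 89]
92: hit
89: hit
92: hit
43: fault, evict 92, frames [65, 89, 43]
89: hit

{43, 65, 89}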